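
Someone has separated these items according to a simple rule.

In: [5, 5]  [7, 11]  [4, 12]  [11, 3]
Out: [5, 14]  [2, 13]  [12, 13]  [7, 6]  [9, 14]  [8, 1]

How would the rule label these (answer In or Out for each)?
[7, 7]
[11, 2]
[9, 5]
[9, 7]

'In' ⟺ sum is even.
[7, 7]: 7+7 = 14 — meets the rule, so In.
[11, 2]: 11+2 = 13 — fails this test, so Out.
[9, 5]: 9+5 = 14 — meets the rule, so In.
[9, 7]: 9+7 = 16 — meets the rule, so In.

In, Out, In, In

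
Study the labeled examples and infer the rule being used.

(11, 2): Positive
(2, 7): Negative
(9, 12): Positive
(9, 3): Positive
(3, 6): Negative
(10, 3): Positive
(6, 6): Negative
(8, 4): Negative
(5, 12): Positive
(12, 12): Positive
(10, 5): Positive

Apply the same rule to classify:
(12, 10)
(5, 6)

The pattern is that an item is 'Positive' exactly when: max ≥ 9.
(12, 10) → max 12 → Positive.
(5, 6) → max 6 → Negative.

Positive, Negative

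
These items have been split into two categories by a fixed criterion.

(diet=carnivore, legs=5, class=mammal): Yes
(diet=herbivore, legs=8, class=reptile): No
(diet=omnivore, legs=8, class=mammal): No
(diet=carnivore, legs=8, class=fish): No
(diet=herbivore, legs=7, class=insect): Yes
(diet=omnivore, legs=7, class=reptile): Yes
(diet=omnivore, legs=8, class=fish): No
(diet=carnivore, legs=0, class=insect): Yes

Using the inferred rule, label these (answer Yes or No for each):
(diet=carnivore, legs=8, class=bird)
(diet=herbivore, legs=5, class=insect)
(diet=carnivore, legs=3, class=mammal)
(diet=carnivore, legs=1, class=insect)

No, Yes, Yes, Yes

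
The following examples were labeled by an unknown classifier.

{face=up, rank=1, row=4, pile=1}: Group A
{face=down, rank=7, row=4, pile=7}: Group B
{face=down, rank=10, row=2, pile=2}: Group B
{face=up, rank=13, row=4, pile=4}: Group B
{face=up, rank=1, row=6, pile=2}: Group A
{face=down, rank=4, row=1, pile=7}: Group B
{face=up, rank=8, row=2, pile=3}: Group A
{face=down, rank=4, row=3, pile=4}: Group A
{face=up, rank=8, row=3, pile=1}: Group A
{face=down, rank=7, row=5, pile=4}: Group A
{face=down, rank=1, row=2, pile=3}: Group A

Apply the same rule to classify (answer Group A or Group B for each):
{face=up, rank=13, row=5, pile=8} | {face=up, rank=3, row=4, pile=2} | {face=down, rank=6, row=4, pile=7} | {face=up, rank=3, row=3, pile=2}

The classifier is using: pile ≤ 4 AND rank ≤ 8.
Group B: {face=up, rank=13, row=5, pile=8}, since pile = 8, rank = 13. Group A: {face=up, rank=3, row=4, pile=2}, since pile = 2, rank = 3. Group B: {face=down, rank=6, row=4, pile=7}, since pile = 7, rank = 6. Group A: {face=up, rank=3, row=3, pile=2}, since pile = 2, rank = 3.

Group B, Group A, Group B, Group A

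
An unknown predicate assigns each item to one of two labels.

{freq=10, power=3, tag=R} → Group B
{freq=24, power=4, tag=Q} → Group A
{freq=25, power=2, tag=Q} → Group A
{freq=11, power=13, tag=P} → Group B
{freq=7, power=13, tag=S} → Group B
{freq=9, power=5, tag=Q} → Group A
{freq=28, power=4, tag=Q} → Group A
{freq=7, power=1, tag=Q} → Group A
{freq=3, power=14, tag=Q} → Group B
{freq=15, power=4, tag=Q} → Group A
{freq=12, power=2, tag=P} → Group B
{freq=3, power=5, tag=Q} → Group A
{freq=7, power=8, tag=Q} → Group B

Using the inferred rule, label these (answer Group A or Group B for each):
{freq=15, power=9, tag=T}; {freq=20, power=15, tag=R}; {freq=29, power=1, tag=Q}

Group B, Group B, Group A

One predicate separates the groups cleanly: tag is Q AND power ≤ 5.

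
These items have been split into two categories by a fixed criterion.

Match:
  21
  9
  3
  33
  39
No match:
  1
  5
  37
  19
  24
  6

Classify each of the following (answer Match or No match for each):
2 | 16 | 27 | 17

No match, No match, Match, No match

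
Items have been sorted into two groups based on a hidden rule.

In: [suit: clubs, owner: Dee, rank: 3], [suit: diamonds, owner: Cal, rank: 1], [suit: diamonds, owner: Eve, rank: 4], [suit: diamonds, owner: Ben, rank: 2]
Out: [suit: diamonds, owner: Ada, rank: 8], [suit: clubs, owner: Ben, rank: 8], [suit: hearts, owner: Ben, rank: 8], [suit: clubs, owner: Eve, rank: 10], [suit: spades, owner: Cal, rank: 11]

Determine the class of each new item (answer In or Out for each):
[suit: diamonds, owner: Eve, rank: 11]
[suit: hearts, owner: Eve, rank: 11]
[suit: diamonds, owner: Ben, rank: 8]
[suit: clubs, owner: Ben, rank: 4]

Out, Out, Out, In

The rule appears to be: rank ≤ 4.
[suit: diamonds, owner: Eve, rank: 11] → rank = 11 → Out. [suit: hearts, owner: Eve, rank: 11] → rank = 11 → Out. [suit: diamonds, owner: Ben, rank: 8] → rank = 8 → Out. [suit: clubs, owner: Ben, rank: 4] → rank = 4 → In.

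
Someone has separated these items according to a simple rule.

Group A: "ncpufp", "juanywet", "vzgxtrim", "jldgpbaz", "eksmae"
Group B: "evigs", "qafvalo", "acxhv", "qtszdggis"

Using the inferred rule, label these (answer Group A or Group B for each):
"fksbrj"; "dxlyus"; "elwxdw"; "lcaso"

Group A, Group A, Group A, Group B

The common property of the 'Group A' items is: even length. No 'Group B' item has it.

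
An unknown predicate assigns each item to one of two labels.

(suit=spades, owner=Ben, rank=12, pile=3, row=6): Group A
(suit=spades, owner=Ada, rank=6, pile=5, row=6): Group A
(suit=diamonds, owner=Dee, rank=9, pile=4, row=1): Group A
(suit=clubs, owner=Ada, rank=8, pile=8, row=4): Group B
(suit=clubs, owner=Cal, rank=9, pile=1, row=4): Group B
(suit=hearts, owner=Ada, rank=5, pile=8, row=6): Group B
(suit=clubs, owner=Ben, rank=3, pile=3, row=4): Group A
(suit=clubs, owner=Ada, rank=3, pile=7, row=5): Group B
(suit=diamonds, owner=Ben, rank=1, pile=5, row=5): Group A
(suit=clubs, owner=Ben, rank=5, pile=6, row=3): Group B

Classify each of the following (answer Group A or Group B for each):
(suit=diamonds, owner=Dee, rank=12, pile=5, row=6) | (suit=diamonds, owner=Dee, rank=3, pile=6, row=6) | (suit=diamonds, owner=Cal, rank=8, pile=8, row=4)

Group A, Group B, Group B

All 'Group A' examples share one property — pile ≥ 3 AND pile ≤ 5 — and every 'Group B' example lacks it.
(suit=diamonds, owner=Dee, rank=12, pile=5, row=6) — pile = 5, hence Group A.
(suit=diamonds, owner=Dee, rank=3, pile=6, row=6) — pile = 6, hence Group B.
(suit=diamonds, owner=Cal, rank=8, pile=8, row=4) — pile = 8, hence Group B.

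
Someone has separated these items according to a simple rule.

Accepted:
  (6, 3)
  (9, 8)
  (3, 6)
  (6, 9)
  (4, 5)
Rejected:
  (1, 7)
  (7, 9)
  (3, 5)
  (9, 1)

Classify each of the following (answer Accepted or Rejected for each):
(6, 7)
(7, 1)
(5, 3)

Accepted, Rejected, Rejected

The classifier is using: sum is odd.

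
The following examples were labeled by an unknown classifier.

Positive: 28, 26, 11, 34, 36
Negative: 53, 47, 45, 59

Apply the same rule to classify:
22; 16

One predicate separates the groups cleanly: at most 36.
Positive: 22, since 22 ≤ 36.
Positive: 16, since 16 ≤ 36.

Positive, Positive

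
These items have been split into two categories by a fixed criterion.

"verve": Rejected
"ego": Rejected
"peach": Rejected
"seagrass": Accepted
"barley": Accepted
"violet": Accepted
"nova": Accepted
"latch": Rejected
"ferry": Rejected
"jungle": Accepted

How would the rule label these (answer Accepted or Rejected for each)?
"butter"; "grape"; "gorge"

Accepted, Rejected, Rejected

Looking at the examples, the only property every 'Accepted' case has and every 'Rejected' case lacks is: even length.
Accepted: "butter", since length 6.
Rejected: "grape", since length 5.
Rejected: "gorge", since length 5.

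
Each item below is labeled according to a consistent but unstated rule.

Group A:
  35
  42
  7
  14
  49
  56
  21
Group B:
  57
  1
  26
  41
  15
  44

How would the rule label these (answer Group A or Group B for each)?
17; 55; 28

Every 'Group A' example satisfies: multiple of 7. None of the 'Group B' examples do.
17: Group B (17 = 7·2 + 3). 55: Group B (55 = 7·7 + 6). 28: Group A (28 = 7·4).

Group B, Group B, Group A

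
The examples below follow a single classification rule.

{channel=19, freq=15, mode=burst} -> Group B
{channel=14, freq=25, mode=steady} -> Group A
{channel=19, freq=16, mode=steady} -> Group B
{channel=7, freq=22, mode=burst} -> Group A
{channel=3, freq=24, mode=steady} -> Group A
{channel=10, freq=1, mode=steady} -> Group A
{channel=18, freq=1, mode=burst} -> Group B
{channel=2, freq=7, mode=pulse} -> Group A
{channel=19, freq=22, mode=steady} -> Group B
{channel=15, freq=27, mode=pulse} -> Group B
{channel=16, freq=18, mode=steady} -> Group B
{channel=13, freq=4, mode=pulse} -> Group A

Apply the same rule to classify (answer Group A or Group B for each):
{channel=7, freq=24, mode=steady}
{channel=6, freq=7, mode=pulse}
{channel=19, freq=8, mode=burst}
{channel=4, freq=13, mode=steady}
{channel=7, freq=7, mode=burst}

Group A, Group A, Group B, Group A, Group A

The rule appears to be: channel ≤ 14.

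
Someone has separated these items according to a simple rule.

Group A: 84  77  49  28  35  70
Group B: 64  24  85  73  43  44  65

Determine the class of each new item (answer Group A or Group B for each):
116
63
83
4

Group B, Group A, Group B, Group B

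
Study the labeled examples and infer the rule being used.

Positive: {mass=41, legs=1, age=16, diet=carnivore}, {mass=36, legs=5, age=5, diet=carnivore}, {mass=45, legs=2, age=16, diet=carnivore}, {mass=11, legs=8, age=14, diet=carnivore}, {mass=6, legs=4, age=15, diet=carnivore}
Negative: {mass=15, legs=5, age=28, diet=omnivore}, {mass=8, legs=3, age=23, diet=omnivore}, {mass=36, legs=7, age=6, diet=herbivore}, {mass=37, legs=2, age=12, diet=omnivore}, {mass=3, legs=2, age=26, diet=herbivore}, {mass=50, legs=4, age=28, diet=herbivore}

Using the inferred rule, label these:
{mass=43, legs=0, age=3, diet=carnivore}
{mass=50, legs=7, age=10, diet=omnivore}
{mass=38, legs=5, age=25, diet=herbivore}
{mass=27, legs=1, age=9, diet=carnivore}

Positive, Negative, Negative, Positive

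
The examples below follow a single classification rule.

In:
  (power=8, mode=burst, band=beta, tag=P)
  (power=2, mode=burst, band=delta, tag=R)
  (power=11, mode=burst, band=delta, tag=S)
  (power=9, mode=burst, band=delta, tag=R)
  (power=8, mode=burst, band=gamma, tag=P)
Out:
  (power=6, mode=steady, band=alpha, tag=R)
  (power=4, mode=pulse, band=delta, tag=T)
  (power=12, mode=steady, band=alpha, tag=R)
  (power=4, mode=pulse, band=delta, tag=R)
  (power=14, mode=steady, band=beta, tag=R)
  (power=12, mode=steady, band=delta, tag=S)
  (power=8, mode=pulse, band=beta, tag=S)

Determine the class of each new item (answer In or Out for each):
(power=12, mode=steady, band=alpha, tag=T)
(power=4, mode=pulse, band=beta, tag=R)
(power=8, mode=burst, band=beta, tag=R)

Out, Out, In

Checking candidate rules against both groups, what survives is: mode is burst.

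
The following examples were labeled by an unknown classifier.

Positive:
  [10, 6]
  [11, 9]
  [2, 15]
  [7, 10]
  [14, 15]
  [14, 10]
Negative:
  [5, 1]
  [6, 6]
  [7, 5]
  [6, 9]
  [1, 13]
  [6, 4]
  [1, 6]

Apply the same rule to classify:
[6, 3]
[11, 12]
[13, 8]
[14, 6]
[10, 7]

'Positive' ⟺ sum ≥ 16.
[6, 3]: 6+3 = 9 — fails the rule, so Negative. [11, 12]: 11+12 = 23 — checks out, so Positive. [13, 8]: 13+8 = 21 — checks out, so Positive. [14, 6]: 14+6 = 20 — checks out, so Positive. [10, 7]: 10+7 = 17 — checks out, so Positive.

Negative, Positive, Positive, Positive, Positive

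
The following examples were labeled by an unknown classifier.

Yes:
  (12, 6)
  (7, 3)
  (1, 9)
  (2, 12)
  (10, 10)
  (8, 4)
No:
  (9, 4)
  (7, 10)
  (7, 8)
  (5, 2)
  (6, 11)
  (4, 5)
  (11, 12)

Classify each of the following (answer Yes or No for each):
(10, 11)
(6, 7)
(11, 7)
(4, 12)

No, No, Yes, Yes

The distinguishing property — sum is even — holds for all the 'Yes' cases and none of the 'No' cases.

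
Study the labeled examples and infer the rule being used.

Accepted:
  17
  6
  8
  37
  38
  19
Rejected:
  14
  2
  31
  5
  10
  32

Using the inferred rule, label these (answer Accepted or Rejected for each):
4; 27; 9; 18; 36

Rejected, Accepted, Accepted, Accepted, Accepted

One predicate separates the groups cleanly: digit sum ≥ 6.
4: digit sum 4, does not fit → Rejected.
27: digit sum 2+7 = 9, has this property → Accepted.
9: digit sum 9, has this property → Accepted.
18: digit sum 1+8 = 9, has this property → Accepted.
36: digit sum 3+6 = 9, has this property → Accepted.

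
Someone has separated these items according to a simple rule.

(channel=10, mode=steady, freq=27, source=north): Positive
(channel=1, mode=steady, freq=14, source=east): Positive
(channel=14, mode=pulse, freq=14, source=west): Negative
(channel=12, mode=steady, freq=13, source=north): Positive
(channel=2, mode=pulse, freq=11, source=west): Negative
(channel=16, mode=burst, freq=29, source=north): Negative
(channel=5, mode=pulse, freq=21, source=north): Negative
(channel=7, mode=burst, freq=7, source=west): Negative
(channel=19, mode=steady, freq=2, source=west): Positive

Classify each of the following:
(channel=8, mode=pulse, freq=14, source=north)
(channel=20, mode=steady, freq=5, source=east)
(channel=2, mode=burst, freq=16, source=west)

Checking candidate rules against both groups, what survives is: mode is steady.
(channel=8, mode=pulse, freq=14, source=north): mode is pulse, does not pass → Negative.
(channel=20, mode=steady, freq=5, source=east): mode is steady, qualifies → Positive.
(channel=2, mode=burst, freq=16, source=west): mode is burst, does not pass → Negative.

Negative, Positive, Negative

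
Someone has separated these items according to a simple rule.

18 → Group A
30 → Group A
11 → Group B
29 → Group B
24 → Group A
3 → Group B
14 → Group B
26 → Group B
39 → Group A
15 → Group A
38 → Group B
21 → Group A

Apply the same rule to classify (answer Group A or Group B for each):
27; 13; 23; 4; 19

Group A, Group B, Group B, Group B, Group B

Rule: multiple of 3 AND at least 11. This holds for each 'Group A' example and fails for each 'Group B' one.
27: 27 = 3·9, 27 ≥ 11 — matches, so Group A.
13: 13 = 3·4 + 1, 13 ≥ 11 — does not pass, so Group B.
23: 23 = 3·7 + 2, 23 ≥ 11 — does not pass, so Group B.
4: 4 = 3·1 + 1, 4 < 11 — does not pass, so Group B.
19: 19 = 3·6 + 1, 19 ≥ 11 — does not pass, so Group B.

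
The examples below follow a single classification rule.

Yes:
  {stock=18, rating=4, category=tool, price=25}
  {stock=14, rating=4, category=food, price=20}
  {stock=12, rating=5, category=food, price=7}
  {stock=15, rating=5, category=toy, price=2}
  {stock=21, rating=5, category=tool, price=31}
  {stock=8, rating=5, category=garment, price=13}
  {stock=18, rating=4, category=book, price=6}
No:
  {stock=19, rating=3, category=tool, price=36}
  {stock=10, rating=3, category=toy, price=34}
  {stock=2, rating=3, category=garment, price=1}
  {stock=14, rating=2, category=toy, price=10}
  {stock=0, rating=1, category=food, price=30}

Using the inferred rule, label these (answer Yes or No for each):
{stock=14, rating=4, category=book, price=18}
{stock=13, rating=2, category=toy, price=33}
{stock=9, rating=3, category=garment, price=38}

The rule appears to be: rating ≥ 4.
{stock=14, rating=4, category=book, price=18}: rating = 4, has this property → Yes. {stock=13, rating=2, category=toy, price=33}: rating = 2, does not fit → No. {stock=9, rating=3, category=garment, price=38}: rating = 3, does not fit → No.

Yes, No, No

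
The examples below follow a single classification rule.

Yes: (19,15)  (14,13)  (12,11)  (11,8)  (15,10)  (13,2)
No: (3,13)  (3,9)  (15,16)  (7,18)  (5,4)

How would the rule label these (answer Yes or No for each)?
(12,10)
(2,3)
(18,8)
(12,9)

Yes, No, Yes, Yes

A rule that fits every label: first > second AND sum ≥ 12 — true of each 'Yes' example, false of each 'No' one.
(12,10): Yes (12 > 10, 12+10 = 22). (2,3): No (2 < 3, 2+3 = 5). (18,8): Yes (18 > 8, 18+8 = 26). (12,9): Yes (12 > 9, 12+9 = 21).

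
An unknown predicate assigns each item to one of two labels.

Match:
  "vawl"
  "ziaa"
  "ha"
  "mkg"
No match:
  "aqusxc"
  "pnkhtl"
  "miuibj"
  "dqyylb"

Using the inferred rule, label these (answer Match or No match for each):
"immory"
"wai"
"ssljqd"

No match, Match, No match

A rule that fits every label: length ≤ 4 — true of each 'Match' example, false of each 'No match' one.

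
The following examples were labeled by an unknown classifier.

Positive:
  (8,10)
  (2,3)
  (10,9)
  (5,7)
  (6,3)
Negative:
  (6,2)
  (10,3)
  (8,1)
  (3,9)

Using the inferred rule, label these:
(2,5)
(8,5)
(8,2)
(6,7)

The classifier is using: |first − second| ≤ 3.
Positive: (2,5), since |2−5| = 3.
Positive: (8,5), since |8−5| = 3.
Negative: (8,2), since |8−2| = 6.
Positive: (6,7), since |6−7| = 1.

Positive, Positive, Negative, Positive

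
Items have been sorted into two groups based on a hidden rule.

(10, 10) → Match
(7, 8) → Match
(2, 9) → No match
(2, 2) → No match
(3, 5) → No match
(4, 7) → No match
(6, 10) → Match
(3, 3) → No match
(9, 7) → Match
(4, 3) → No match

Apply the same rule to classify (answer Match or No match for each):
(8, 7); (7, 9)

Match, Match

Rule: sum ≥ 15. This holds for each 'Match' example and fails for each 'No match' one.
(8, 7): Match (8+7 = 15). (7, 9): Match (7+9 = 16).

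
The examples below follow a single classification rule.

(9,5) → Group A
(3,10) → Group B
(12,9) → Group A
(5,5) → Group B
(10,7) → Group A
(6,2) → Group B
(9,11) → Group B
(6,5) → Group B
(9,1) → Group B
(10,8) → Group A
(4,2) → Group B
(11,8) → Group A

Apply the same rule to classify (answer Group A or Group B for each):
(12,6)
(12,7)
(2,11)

Group A, Group A, Group B

The simplest hypothesis consistent with all the labels is: first > second AND sum ≥ 13.
(12,6) — 12 > 6, 12+6 = 18, hence Group A.
(12,7) — 12 > 7, 12+7 = 19, hence Group A.
(2,11) — 2 < 11, 2+11 = 13, hence Group B.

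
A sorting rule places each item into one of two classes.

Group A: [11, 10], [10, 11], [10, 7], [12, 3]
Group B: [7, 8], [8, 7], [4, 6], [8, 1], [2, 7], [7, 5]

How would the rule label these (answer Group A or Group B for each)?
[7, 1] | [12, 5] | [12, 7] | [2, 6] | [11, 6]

Group B, Group A, Group A, Group B, Group A

The classifier is using: first ≥ 10.
[7, 1]: Group B (first 7).
[12, 5]: Group A (first 12).
[12, 7]: Group A (first 12).
[2, 6]: Group B (first 2).
[11, 6]: Group A (first 11).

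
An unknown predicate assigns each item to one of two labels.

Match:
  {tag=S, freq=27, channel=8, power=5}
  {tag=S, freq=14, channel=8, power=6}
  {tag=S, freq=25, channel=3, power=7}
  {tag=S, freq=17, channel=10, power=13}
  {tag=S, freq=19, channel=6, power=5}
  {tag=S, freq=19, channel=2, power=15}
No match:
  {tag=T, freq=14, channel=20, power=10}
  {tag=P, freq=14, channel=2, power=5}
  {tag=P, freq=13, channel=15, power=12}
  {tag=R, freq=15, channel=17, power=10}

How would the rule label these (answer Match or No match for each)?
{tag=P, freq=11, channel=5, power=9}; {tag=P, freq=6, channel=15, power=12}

A rule that fits every label: tag is S — true of each 'Match' example, false of each 'No match' one.

No match, No match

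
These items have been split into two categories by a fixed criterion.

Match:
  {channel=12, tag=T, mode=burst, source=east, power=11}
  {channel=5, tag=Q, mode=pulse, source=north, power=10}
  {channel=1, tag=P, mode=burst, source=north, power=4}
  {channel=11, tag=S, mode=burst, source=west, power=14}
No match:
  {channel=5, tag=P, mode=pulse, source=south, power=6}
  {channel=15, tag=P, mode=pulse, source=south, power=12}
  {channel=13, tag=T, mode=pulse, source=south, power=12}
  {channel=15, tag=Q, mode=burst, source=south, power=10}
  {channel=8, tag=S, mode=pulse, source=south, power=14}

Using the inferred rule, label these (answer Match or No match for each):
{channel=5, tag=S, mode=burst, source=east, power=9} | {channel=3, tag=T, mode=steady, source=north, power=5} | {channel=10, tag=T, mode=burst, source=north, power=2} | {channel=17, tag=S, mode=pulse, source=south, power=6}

The rule appears to be: source is not south.
{channel=5, tag=S, mode=burst, source=east, power=9} — source is east, hence Match.
{channel=3, tag=T, mode=steady, source=north, power=5} — source is north, hence Match.
{channel=10, tag=T, mode=burst, source=north, power=2} — source is north, hence Match.
{channel=17, tag=S, mode=pulse, source=south, power=6} — source is south, hence No match.

Match, Match, Match, No match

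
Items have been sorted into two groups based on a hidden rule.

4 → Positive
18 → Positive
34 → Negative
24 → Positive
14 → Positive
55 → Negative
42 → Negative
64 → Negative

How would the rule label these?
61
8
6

Negative, Positive, Positive

A rule that fits every label: at most 24 — true of each 'Positive' example, false of each 'Negative' one.
61 → 61 > 24 → Negative. 8 → 8 ≤ 24 → Positive. 6 → 6 ≤ 24 → Positive.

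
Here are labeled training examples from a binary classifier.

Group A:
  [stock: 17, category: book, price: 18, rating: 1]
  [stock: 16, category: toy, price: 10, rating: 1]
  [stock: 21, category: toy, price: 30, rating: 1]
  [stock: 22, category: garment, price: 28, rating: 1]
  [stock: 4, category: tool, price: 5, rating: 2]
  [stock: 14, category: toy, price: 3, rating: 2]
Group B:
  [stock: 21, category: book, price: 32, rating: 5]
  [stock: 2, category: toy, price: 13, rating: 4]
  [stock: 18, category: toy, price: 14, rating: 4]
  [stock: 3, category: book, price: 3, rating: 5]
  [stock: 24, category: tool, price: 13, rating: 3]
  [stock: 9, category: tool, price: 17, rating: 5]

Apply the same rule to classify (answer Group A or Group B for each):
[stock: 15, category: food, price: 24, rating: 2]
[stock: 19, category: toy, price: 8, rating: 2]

All 'Group A' examples share one property — rating ≤ 2 — and every 'Group B' example lacks it.
[stock: 15, category: food, price: 24, rating: 2]: rating = 2 — qualifies, so Group A.
[stock: 19, category: toy, price: 8, rating: 2]: rating = 2 — qualifies, so Group A.

Group A, Group A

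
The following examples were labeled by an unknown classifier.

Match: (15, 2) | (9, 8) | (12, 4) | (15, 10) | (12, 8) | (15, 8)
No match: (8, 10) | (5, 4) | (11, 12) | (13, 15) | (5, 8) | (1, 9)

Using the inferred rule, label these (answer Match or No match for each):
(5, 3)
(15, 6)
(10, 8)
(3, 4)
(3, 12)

Rule: first > second AND sum ≥ 10. This holds for each 'Match' example and fails for each 'No match' one.
No match: (5, 3), since 5 > 3, 5+3 = 8. Match: (15, 6), since 15 > 6, 15+6 = 21. Match: (10, 8), since 10 > 8, 10+8 = 18. No match: (3, 4), since 3 < 4, 3+4 = 7. No match: (3, 12), since 3 < 12, 3+12 = 15.

No match, Match, Match, No match, No match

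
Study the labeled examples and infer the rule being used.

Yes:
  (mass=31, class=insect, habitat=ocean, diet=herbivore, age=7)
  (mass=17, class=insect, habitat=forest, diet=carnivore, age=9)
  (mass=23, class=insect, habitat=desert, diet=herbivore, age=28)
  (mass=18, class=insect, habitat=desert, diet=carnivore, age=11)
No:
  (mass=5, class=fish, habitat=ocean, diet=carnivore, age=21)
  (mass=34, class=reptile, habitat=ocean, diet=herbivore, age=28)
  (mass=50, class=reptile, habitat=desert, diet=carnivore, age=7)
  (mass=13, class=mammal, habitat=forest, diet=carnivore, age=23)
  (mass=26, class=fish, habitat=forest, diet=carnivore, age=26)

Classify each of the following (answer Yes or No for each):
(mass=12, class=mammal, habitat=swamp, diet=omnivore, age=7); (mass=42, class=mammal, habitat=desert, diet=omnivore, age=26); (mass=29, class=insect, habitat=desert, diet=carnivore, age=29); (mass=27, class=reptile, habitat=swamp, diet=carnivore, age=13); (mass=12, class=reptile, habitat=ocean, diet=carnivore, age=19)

No, No, Yes, No, No

Every 'Yes' example satisfies: class is insect. None of the 'No' examples do.
(mass=12, class=mammal, habitat=swamp, diet=omnivore, age=7): No (class is mammal).
(mass=42, class=mammal, habitat=desert, diet=omnivore, age=26): No (class is mammal).
(mass=29, class=insect, habitat=desert, diet=carnivore, age=29): Yes (class is insect).
(mass=27, class=reptile, habitat=swamp, diet=carnivore, age=13): No (class is reptile).
(mass=12, class=reptile, habitat=ocean, diet=carnivore, age=19): No (class is reptile).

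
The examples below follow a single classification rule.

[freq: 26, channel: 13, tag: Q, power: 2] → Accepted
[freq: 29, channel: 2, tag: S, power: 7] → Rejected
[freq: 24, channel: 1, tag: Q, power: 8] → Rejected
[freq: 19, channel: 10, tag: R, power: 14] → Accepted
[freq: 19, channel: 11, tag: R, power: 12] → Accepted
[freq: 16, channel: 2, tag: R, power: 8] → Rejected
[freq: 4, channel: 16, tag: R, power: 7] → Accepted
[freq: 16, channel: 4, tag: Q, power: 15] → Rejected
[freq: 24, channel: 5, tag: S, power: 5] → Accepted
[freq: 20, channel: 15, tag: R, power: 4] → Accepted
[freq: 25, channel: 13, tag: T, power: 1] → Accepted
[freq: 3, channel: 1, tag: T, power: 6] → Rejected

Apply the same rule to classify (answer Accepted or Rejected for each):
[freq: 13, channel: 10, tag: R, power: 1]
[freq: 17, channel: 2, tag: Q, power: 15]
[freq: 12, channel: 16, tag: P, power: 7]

Accepted, Rejected, Accepted

The rule appears to be: channel ≥ 5.
[freq: 13, channel: 10, tag: R, power: 1]: channel = 10 — fits, so Accepted.
[freq: 17, channel: 2, tag: Q, power: 15]: channel = 2 — lacks this property, so Rejected.
[freq: 12, channel: 16, tag: P, power: 7]: channel = 16 — fits, so Accepted.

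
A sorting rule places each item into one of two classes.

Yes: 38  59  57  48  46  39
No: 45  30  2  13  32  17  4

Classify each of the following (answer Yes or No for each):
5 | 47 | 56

No, Yes, Yes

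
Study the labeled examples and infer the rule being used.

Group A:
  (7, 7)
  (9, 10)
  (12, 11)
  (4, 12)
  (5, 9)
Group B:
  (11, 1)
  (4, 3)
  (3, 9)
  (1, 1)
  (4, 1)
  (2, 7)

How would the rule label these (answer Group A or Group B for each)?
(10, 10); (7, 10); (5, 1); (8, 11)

Group A, Group A, Group B, Group A

One predicate separates the groups cleanly: sum ≥ 14.
(10, 10) — 10+10 = 20, hence Group A. (7, 10) — 7+10 = 17, hence Group A. (5, 1) — 5+1 = 6, hence Group B. (8, 11) — 8+11 = 19, hence Group A.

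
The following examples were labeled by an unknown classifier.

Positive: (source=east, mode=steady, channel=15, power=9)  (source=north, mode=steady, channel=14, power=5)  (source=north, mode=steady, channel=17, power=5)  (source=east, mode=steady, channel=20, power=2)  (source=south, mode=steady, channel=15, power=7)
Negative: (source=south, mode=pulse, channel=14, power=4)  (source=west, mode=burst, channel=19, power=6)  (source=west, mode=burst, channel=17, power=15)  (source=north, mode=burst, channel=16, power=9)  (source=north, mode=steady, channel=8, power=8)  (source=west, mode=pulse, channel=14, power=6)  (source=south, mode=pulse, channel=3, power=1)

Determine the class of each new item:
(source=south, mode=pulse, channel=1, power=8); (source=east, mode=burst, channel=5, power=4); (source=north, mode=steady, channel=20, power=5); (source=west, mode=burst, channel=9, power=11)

Negative, Negative, Positive, Negative

The simplest hypothesis consistent with all the labels is: mode is steady AND channel ≥ 14.
(source=south, mode=pulse, channel=1, power=8): mode is pulse, channel = 1, doesn't match → Negative.
(source=east, mode=burst, channel=5, power=4): mode is burst, channel = 5, doesn't match → Negative.
(source=north, mode=steady, channel=20, power=5): mode is steady, channel = 20, passes → Positive.
(source=west, mode=burst, channel=9, power=11): mode is burst, channel = 9, doesn't match → Negative.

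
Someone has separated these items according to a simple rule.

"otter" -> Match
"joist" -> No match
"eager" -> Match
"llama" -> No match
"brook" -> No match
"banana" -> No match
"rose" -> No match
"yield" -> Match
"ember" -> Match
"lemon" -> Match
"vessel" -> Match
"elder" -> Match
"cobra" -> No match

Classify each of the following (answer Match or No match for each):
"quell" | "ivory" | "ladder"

The classifier is using: length ≥ 5 AND contains 'e'.

Match, No match, Match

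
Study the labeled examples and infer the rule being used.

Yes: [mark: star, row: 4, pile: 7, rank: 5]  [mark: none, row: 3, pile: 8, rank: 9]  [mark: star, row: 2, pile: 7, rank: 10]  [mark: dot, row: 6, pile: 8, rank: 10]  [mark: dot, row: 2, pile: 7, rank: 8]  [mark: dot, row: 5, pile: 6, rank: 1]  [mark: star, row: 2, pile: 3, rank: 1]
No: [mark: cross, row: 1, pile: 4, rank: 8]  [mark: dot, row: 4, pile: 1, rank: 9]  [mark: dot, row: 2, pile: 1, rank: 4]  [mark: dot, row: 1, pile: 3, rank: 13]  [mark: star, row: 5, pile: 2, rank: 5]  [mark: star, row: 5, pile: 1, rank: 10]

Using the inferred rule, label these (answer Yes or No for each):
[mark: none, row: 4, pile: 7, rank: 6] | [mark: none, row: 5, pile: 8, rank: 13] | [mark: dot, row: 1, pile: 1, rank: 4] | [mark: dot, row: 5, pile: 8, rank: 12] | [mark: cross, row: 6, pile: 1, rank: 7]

All 'Yes' examples share one property — pile ≥ 3 AND row ≥ 2 — and every 'No' example lacks it.

Yes, Yes, No, Yes, No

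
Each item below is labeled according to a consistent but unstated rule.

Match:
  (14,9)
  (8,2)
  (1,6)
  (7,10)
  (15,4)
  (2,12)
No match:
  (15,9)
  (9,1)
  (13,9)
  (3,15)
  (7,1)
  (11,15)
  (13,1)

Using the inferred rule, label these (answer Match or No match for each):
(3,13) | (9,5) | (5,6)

Comparing the two groups points to one rule — product is even.
No match: (3,13), since 3·13 = 39.
No match: (9,5), since 9·5 = 45.
Match: (5,6), since 5·6 = 30.

No match, No match, Match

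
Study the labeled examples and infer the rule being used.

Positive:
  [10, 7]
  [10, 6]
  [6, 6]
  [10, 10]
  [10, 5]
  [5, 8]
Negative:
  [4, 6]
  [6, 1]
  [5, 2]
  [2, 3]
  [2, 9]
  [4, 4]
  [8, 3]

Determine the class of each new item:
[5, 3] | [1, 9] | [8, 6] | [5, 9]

The rule appears to be: sum ≥ 12.
[5, 3] → 5+3 = 8 → Negative. [1, 9] → 1+9 = 10 → Negative. [8, 6] → 8+6 = 14 → Positive. [5, 9] → 5+9 = 14 → Positive.

Negative, Negative, Positive, Positive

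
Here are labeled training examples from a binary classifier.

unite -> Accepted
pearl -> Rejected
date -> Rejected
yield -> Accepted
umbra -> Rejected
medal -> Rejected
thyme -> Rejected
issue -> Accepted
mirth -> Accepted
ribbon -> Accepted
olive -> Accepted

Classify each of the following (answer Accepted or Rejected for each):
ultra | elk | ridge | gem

Rejected, Rejected, Accepted, Rejected

The classifier is using: contains 'i'.
Rejected: ultra, since no 'i'.
Rejected: elk, since no 'i'.
Accepted: ridge, since has 'i'.
Rejected: gem, since no 'i'.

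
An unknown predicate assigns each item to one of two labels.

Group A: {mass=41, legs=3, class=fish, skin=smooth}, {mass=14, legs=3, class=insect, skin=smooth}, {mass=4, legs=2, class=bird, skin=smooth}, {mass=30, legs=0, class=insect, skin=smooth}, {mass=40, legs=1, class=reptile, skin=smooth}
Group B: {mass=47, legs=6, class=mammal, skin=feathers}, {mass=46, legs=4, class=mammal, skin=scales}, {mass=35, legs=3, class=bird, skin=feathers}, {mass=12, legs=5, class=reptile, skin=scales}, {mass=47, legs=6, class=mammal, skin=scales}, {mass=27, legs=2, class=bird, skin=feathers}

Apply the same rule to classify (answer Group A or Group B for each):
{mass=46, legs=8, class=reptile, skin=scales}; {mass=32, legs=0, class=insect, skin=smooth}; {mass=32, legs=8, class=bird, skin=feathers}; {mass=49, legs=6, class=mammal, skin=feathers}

Checking candidate rules against both groups, what survives is: skin is smooth.
{mass=46, legs=8, class=reptile, skin=scales}: skin is scales — fails this test, so Group B. {mass=32, legs=0, class=insect, skin=smooth}: skin is smooth — has this property, so Group A. {mass=32, legs=8, class=bird, skin=feathers}: skin is feathers — fails this test, so Group B. {mass=49, legs=6, class=mammal, skin=feathers}: skin is feathers — fails this test, so Group B.

Group B, Group A, Group B, Group B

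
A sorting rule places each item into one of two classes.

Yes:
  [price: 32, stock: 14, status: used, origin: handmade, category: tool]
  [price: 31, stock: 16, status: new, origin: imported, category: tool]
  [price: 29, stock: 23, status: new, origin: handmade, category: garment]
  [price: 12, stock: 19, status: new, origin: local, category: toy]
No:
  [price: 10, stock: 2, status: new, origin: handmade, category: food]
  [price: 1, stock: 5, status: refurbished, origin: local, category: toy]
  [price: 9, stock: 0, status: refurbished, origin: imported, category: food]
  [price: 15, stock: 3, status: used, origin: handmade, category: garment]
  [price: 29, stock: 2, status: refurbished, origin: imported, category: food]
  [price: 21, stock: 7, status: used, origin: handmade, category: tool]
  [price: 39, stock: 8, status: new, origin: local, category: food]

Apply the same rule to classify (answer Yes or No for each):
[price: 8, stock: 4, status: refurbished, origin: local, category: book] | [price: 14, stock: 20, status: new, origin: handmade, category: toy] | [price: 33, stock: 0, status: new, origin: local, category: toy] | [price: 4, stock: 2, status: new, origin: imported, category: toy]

The common property of the 'Yes' items is: stock ≥ 14. No 'No' item has it.

No, Yes, No, No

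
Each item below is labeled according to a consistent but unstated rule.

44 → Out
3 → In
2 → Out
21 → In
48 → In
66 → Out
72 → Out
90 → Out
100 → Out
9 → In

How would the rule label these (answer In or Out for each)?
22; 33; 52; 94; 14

Out, In, Out, Out, Out

The simplest hypothesis consistent with all the labels is: odd OR multiple of 16.
22 — 22 is even, 22 = 16·1 + 6, hence Out. 33 — 33 is odd, 33 = 16·2 + 1, hence In. 52 — 52 is even, 52 = 16·3 + 4, hence Out. 94 — 94 is even, 94 = 16·5 + 14, hence Out. 14 — 14 is even, 14 = 16·0 + 14, hence Out.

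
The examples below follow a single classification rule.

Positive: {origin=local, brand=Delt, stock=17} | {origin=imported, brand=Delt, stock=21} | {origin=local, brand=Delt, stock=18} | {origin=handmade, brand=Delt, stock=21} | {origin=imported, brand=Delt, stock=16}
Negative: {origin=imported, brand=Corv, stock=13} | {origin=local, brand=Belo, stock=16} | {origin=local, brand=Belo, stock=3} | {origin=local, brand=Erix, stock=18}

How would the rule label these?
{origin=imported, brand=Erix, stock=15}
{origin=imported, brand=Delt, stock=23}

Negative, Positive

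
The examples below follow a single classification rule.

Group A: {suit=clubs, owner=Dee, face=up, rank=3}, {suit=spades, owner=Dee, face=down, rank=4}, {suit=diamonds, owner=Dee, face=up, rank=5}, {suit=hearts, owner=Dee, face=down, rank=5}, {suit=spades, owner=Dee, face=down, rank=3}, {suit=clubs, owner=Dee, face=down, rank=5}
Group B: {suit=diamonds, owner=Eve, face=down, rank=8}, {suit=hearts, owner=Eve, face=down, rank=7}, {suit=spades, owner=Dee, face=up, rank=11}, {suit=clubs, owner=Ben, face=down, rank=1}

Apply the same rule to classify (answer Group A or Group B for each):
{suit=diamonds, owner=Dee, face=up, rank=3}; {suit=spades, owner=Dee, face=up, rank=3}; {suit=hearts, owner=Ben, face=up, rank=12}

A rule that fits every label: owner is Dee AND rank ≤ 5 — true of each 'Group A' example, false of each 'Group B' one.
{suit=diamonds, owner=Dee, face=up, rank=3}: Group A (owner is Dee, rank = 3). {suit=spades, owner=Dee, face=up, rank=3}: Group A (owner is Dee, rank = 3). {suit=hearts, owner=Ben, face=up, rank=12}: Group B (owner is Ben, rank = 12).

Group A, Group A, Group B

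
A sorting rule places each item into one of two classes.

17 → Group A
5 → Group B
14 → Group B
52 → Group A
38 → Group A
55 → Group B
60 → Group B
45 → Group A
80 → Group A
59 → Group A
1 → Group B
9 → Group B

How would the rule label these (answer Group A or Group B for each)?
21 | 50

All 'Group A' examples share one property — ≡ 3 (mod 7) — and every 'Group B' example lacks it.
Group B: 21, since 21 mod 7 = 0. Group B: 50, since 50 mod 7 = 1.

Group B, Group B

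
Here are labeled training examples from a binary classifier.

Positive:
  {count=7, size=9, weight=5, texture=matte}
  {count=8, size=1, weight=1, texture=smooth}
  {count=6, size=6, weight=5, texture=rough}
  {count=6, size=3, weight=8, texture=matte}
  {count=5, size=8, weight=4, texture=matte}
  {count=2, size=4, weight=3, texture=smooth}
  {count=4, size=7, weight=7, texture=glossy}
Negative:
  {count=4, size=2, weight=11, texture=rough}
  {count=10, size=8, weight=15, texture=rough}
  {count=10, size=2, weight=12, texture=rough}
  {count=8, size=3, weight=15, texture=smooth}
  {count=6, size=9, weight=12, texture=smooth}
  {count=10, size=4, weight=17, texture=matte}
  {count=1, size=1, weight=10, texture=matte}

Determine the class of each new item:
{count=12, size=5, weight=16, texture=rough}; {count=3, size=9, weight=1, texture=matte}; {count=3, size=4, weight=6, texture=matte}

The pattern is that an item is 'Positive' exactly when: weight ≤ 8.
Negative: {count=12, size=5, weight=16, texture=rough}, since weight = 16.
Positive: {count=3, size=9, weight=1, texture=matte}, since weight = 1.
Positive: {count=3, size=4, weight=6, texture=matte}, since weight = 6.

Negative, Positive, Positive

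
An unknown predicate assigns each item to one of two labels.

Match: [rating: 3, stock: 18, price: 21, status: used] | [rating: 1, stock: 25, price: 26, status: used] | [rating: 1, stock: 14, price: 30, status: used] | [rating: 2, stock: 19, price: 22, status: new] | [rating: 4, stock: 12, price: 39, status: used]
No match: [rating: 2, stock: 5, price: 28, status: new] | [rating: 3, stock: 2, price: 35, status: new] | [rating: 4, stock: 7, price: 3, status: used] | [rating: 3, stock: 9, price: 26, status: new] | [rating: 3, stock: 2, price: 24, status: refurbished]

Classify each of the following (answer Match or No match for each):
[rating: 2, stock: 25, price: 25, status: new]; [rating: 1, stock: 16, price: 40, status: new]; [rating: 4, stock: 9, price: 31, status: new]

The common property of the 'Match' items is: stock ≥ 12. No 'No match' item has it.
[rating: 2, stock: 25, price: 25, status: new] — stock = 25, hence Match.
[rating: 1, stock: 16, price: 40, status: new] — stock = 16, hence Match.
[rating: 4, stock: 9, price: 31, status: new] — stock = 9, hence No match.

Match, Match, No match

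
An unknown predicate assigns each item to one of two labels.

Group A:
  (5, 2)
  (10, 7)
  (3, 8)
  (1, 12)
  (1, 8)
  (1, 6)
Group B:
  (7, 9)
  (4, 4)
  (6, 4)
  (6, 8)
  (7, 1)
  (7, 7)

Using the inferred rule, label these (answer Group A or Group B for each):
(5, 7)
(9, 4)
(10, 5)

Rule: sum is odd. This holds for each 'Group A' example and fails for each 'Group B' one.
(5, 7) — 5+7 = 12, hence Group B.
(9, 4) — 9+4 = 13, hence Group A.
(10, 5) — 10+5 = 15, hence Group A.

Group B, Group A, Group A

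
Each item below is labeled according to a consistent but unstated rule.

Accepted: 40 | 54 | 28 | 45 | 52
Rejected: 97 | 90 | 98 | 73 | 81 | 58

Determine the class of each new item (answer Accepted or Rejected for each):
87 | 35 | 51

Rejected, Accepted, Accepted

The distinguishing property — at most 54 — holds for all the 'Accepted' cases and none of the 'Rejected' cases.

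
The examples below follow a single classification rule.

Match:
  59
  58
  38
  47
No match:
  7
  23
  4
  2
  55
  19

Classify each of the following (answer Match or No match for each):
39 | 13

The distinguishing property — digit sum ≥ 11 — holds for all the 'Match' cases and none of the 'No match' cases.

Match, No match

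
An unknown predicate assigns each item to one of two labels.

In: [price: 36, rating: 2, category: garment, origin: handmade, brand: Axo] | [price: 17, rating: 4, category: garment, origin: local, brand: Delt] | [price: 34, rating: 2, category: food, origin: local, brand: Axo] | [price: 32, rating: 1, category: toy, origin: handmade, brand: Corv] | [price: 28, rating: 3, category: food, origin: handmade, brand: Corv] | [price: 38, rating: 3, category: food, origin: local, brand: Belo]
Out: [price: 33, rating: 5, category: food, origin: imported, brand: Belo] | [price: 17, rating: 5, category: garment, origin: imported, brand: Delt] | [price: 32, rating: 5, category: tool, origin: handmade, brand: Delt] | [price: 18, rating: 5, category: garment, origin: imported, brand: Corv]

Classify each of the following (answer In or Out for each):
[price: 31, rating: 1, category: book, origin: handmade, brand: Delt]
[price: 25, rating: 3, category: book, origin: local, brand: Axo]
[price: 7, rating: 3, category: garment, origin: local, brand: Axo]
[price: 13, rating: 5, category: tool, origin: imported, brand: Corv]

In, In, In, Out

The simplest hypothesis consistent with all the labels is: rating ≤ 4.
[price: 31, rating: 1, category: book, origin: handmade, brand: Delt] → rating = 1 → In.
[price: 25, rating: 3, category: book, origin: local, brand: Axo] → rating = 3 → In.
[price: 7, rating: 3, category: garment, origin: local, brand: Axo] → rating = 3 → In.
[price: 13, rating: 5, category: tool, origin: imported, brand: Corv] → rating = 5 → Out.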